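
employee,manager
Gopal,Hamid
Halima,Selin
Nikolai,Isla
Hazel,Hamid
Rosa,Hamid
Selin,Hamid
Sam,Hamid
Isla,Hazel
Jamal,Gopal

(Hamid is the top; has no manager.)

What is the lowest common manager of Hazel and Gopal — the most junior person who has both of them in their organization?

Hamid

Hazel's chain of managers is Hamid. Gopal's chain of managers is Hamid. The first manager that appears in both chains is Hamid.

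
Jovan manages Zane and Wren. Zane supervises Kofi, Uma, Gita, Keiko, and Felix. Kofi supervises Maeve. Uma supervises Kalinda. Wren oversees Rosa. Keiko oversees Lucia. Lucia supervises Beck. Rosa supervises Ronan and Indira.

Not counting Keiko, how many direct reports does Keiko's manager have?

Keiko reports to Zane. Zane's other direct reports are Kofi, Uma, Gita, Felix — 4 peers.

4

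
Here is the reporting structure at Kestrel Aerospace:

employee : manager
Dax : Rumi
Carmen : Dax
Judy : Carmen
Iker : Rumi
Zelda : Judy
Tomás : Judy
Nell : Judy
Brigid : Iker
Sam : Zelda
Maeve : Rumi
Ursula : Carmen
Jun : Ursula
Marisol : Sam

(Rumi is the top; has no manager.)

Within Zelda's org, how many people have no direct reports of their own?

The only person in Zelda's organization with no one reporting to them is Marisol. That is 1.

1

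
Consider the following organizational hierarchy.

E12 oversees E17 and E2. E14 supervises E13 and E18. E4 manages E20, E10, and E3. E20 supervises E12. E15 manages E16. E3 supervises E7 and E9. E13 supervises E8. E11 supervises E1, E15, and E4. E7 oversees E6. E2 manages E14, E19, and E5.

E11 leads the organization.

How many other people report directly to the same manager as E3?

E3 reports to E4. E4's other direct reports are E20, E10 — 2 peers.

2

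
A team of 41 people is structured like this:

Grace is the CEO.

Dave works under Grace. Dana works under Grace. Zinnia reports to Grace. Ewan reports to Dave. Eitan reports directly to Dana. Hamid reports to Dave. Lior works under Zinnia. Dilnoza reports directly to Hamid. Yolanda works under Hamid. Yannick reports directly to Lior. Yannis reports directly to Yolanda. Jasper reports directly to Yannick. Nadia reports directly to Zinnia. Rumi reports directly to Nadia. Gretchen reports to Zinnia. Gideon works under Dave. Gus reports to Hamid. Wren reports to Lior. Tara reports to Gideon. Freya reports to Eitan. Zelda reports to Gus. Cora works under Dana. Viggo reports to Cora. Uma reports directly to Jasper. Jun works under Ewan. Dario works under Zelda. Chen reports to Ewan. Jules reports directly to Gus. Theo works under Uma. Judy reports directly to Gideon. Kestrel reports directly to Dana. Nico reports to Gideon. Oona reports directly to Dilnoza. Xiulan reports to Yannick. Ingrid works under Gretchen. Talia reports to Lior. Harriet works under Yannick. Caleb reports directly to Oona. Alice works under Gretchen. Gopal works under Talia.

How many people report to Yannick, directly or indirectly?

Yannick directly manages Jasper, Xiulan, Harriet. Under Jasper: Uma, Theo (2). Xiulan has no reports. Harriet has no reports. So Yannick's organization is 3 direct reports plus everyone under them: 3 + 1 + 1 = 5.

5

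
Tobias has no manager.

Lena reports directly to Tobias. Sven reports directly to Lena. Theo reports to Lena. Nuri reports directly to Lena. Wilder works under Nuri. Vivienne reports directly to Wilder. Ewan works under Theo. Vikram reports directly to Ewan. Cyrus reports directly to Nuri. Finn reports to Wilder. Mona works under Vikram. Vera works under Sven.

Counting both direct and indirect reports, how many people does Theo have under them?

3

Theo directly manages Ewan. Under Ewan: Vikram, Mona (2). That's 3 in total.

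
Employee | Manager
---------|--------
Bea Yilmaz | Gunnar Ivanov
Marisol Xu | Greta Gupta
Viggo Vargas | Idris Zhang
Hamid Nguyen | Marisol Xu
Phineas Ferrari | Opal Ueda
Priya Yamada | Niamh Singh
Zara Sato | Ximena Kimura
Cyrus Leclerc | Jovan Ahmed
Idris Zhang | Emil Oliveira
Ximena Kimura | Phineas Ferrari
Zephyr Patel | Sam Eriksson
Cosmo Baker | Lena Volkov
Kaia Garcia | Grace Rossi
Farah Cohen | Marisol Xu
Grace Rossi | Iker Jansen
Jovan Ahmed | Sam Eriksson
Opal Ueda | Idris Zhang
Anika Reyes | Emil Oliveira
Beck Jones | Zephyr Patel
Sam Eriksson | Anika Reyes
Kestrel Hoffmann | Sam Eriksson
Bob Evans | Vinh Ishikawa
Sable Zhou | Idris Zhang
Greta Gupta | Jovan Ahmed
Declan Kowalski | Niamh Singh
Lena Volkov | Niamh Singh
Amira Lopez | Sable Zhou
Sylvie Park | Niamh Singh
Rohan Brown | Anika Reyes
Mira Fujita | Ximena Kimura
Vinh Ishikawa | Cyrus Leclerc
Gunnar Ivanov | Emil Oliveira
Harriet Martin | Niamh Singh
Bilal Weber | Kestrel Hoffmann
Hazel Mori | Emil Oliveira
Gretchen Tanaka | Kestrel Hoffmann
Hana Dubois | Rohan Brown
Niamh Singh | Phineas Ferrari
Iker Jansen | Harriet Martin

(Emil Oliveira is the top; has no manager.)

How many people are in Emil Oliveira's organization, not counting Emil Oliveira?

Emil Oliveira directly manages Anika Reyes, Idris Zhang, Gunnar Ivanov, Hazel Mori. Under Anika Reyes: Rohan Brown, Hana Dubois, Sam Eriksson, Zephyr Patel, Beck Jones, Kestrel Hoffmann, Gretchen Tanaka, Bilal Weber, Jovan Ahmed, Cyrus Leclerc, Vinh Ishikawa, Bob Evans, Greta Gupta, Marisol Xu, Hamid Nguyen, Farah Cohen (16). Under Idris Zhang: Sable Zhou, Amira Lopez, Viggo Vargas, Opal Ueda, Phineas Ferrari, Ximena Kimura, Mira Fujita, Zara Sato, Niamh Singh, Sylvie Park, Priya Yamada, Declan Kowalski, Harriet Martin, Iker Jansen, Grace Rossi, Kaia Garcia, Lena Volkov, Cosmo Baker (18). Under Gunnar Ivanov: Bea Yilmaz (1). Hazel Mori has no reports. So Emil Oliveira's organization is 4 direct reports plus everyone under them: 17 + 19 + 2 + 1 = 39.

39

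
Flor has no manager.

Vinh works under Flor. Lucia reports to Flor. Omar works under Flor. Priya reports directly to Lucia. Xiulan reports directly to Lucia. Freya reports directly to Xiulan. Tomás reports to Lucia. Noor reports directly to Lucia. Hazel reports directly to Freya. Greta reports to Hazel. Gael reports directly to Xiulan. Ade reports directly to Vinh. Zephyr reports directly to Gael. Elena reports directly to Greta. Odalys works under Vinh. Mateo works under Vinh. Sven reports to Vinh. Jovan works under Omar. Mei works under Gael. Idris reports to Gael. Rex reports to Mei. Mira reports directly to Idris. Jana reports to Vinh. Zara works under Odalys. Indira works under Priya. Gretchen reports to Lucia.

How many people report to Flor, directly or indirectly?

Flor directly manages Vinh, Lucia, Omar. Under Vinh: Jana, Sven, Mateo, Odalys, Zara, Ade (6). Under Lucia: Gretchen, Noor, Tomás, Xiulan, Gael, Idris, Mira, Mei, Rex, Zephyr, Freya, Hazel, Greta, Elena, Priya, Indira (16). Under Omar: Jovan (1). So Flor's organization is 3 direct reports plus everyone under them: 7 + 17 + 2 = 26.

26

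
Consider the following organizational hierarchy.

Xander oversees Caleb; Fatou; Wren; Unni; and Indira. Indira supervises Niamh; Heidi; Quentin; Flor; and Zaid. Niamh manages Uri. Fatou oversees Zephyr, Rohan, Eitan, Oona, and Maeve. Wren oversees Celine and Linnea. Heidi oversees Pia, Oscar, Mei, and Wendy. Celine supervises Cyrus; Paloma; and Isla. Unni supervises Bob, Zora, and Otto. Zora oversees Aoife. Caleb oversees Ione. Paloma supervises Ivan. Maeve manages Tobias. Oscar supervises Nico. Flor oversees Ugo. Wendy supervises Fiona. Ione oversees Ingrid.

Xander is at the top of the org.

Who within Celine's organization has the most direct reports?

Celine

Direct-report counts within Celine's organization: Celine has 3; Paloma has 1. The largest is 3, held by Celine.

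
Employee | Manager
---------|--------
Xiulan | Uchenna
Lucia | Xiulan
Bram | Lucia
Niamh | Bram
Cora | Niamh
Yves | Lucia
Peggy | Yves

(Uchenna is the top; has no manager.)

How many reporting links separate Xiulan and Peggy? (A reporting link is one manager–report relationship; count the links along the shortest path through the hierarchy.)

Peggy is in Xiulan's organization: the chain from Peggy up to Xiulan is Peggy → Yves → Lucia → Xiulan, which is 3 links.

3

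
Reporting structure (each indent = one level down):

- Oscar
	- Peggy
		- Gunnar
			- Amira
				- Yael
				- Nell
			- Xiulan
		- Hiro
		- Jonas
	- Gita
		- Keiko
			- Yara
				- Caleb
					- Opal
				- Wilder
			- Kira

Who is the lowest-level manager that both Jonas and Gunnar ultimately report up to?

Jonas's chain of managers is Peggy, Oscar. Gunnar's chain of managers is Peggy, Oscar. The first manager that appears in both chains is Peggy.

Peggy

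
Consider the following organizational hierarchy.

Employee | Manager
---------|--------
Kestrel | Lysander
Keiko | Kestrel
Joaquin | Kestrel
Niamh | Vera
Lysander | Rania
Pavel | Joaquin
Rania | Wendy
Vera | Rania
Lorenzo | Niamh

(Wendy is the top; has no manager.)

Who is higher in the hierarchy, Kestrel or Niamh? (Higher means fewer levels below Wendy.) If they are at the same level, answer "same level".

Both Kestrel and Niamh are 3 levels below Wendy.

same level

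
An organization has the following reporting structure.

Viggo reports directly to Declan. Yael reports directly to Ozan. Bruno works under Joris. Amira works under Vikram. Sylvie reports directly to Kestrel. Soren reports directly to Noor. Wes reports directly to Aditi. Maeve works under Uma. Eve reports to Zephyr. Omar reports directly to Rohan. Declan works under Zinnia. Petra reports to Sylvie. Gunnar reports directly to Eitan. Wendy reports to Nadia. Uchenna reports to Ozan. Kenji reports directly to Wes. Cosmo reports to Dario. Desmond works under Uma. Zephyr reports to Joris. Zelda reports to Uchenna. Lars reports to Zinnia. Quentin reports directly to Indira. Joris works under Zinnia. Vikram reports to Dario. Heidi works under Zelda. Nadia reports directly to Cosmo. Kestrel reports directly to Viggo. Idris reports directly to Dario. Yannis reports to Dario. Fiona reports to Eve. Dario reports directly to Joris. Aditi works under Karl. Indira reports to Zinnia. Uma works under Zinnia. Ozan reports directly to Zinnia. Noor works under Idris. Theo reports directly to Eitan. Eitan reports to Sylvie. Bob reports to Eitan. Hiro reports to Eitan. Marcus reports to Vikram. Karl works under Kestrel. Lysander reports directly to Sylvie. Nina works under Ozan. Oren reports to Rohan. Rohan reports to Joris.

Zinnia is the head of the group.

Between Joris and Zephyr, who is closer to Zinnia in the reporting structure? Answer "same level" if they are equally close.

Joris

Joris is 1 level below Zinnia; Zephyr is 2. Joris is higher.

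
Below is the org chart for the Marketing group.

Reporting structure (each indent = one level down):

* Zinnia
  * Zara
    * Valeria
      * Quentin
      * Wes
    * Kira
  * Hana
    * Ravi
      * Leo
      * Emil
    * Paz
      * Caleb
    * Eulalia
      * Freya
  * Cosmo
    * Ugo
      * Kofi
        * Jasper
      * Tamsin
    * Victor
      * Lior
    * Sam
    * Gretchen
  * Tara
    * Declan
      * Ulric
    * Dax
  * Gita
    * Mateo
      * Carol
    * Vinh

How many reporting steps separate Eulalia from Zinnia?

2

Chain from Eulalia up to Zinnia: Eulalia → Hana → Zinnia. That is 2 steps up, so Eulalia is 2 levels below Zinnia.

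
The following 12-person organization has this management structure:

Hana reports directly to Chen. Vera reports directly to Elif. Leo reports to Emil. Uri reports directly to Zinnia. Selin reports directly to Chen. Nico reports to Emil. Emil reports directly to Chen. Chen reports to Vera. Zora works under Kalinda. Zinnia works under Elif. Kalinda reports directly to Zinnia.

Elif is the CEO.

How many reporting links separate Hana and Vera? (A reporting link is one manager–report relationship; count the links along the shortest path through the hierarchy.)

Hana is in Vera's organization: the chain from Hana up to Vera is Hana → Chen → Vera, which is 2 links.

2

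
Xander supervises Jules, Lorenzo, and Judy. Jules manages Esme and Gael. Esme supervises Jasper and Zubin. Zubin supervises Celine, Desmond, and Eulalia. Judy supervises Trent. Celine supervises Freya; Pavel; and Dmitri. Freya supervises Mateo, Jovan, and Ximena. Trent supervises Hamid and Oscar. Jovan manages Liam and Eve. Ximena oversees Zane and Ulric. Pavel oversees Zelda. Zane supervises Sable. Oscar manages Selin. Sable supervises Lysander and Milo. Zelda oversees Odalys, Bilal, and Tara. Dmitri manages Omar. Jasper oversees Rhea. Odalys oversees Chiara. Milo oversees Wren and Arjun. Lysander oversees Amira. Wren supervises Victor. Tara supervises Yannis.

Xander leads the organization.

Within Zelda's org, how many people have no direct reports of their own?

The people in Zelda's organization with no one reporting to them are Yannis, Bilal, Chiara. That is 3.

3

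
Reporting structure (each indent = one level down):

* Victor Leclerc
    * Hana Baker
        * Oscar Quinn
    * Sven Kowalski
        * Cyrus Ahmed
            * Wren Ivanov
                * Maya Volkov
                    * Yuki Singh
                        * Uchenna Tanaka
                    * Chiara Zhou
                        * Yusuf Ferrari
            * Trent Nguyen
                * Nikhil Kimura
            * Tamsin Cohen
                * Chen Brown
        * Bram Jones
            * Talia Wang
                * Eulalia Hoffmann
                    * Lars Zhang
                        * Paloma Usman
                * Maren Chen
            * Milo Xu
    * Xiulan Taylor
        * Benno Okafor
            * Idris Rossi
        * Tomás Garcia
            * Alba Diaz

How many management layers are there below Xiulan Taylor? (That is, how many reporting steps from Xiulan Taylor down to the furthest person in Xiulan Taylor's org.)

The longest chain under Xiulan Taylor runs Xiulan Taylor → Tomás Garcia → Alba Diaz, which is 2 levels below Xiulan Taylor.

2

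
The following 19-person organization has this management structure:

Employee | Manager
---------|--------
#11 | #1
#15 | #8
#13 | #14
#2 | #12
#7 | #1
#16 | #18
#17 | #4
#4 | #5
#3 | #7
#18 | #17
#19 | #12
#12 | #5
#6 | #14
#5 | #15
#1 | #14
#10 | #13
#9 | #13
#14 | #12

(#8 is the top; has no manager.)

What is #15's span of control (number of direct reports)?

#15 directly manages #5. That is 1 direct report.

1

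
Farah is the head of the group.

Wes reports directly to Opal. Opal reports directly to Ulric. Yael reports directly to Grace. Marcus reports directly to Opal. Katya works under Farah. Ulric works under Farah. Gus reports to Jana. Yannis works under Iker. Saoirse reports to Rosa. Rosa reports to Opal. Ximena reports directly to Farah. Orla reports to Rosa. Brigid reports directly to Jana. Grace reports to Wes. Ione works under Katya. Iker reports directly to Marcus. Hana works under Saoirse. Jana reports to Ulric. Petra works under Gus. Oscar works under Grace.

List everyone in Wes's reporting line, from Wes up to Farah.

Wes -> Opal -> Ulric -> Farah

Wes reports to Opal. Opal reports to Ulric. Ulric reports to Farah. Farah is at the top.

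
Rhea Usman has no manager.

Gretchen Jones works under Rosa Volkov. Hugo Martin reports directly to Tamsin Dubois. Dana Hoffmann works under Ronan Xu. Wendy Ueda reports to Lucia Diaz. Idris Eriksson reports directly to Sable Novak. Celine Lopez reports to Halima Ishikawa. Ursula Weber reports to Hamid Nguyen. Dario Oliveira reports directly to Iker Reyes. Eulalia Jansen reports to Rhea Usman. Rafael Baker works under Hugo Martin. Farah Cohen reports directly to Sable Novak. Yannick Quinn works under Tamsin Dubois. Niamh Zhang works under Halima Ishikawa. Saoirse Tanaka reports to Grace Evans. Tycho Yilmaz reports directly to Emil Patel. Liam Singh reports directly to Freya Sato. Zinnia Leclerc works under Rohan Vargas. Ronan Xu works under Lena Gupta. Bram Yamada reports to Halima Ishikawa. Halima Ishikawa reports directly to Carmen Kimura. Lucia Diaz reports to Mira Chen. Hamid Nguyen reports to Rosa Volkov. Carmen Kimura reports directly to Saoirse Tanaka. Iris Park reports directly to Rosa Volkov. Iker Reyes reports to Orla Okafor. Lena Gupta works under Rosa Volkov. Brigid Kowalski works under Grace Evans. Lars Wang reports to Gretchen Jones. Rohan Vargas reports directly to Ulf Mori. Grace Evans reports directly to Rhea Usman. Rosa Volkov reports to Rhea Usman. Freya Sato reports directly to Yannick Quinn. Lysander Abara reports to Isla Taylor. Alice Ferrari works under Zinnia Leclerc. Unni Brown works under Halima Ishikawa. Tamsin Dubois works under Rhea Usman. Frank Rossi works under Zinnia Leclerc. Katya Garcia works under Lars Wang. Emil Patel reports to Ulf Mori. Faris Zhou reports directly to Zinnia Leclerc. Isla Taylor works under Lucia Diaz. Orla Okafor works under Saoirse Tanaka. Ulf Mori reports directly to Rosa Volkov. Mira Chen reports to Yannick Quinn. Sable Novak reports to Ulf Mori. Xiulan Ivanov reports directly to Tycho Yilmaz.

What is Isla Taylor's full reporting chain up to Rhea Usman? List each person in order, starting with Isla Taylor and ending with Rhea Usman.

Isla Taylor reports to Lucia Diaz. Lucia Diaz reports to Mira Chen. Mira Chen reports to Yannick Quinn. Yannick Quinn reports to Tamsin Dubois. Tamsin Dubois reports to Rhea Usman. Rhea Usman is at the top.

Isla Taylor -> Lucia Diaz -> Mira Chen -> Yannick Quinn -> Tamsin Dubois -> Rhea Usman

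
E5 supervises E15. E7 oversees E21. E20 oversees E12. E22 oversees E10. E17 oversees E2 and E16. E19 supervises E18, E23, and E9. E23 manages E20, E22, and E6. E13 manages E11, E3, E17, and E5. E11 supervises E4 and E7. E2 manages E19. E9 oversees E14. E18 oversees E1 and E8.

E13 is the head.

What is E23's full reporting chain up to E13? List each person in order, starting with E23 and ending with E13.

E23 reports to E19. E19 reports to E2. E2 reports to E17. E17 reports to E13. E13 is at the top.

E23 -> E19 -> E2 -> E17 -> E13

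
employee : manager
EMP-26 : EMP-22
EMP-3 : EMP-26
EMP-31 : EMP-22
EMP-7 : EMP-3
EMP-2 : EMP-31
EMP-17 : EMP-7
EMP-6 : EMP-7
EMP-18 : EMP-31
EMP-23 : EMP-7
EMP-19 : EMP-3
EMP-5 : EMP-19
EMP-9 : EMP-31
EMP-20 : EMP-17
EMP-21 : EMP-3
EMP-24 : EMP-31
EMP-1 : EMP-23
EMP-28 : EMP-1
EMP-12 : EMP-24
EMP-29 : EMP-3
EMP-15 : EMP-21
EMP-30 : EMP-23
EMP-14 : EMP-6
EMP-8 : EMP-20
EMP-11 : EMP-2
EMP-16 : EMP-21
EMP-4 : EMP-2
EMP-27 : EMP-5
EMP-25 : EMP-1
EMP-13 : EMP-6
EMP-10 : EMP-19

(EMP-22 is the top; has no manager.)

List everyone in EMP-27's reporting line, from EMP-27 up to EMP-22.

EMP-27 -> EMP-5 -> EMP-19 -> EMP-3 -> EMP-26 -> EMP-22

EMP-27 reports to EMP-5. EMP-5 reports to EMP-19. EMP-19 reports to EMP-3. EMP-3 reports to EMP-26. EMP-26 reports to EMP-22. EMP-22 is at the top.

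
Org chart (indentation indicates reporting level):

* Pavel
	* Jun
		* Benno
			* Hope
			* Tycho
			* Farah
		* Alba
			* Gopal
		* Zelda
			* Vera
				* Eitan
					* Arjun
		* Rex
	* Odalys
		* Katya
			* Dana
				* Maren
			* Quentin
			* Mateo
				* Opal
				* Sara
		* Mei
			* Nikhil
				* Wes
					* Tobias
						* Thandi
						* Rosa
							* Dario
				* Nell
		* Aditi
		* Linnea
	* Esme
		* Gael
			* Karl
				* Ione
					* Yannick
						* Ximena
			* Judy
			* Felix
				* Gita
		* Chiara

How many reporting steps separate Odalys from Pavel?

1

Chain from Odalys up to Pavel: Odalys → Pavel. That is 1 step up, so Odalys is 1 level below Pavel.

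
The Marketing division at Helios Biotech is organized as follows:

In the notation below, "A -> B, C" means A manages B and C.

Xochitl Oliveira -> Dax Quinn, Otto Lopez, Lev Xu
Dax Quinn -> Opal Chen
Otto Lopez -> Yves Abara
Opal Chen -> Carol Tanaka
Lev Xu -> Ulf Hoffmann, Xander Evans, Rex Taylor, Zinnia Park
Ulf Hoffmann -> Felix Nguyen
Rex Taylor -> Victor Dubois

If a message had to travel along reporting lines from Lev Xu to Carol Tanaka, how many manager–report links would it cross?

4

Lev Xu is 1 level below Xochitl Oliveira, and Carol Tanaka is 3 levels below Xochitl Oliveira (their lowest common manager). The shortest path runs up from Lev Xu to Xochitl Oliveira and back down to Carol Tanaka: 1 + 3 = 4 links.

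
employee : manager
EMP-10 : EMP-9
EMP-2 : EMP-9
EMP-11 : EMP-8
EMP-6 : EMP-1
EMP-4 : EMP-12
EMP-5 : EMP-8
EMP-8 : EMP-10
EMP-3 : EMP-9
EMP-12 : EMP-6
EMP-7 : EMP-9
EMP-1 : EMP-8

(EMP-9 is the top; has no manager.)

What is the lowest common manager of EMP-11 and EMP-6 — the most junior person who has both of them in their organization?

EMP-8

EMP-11's chain of managers is EMP-8, EMP-10, EMP-9. EMP-6's chain of managers is EMP-1, EMP-8, EMP-10, EMP-9. The first manager that appears in both chains is EMP-8.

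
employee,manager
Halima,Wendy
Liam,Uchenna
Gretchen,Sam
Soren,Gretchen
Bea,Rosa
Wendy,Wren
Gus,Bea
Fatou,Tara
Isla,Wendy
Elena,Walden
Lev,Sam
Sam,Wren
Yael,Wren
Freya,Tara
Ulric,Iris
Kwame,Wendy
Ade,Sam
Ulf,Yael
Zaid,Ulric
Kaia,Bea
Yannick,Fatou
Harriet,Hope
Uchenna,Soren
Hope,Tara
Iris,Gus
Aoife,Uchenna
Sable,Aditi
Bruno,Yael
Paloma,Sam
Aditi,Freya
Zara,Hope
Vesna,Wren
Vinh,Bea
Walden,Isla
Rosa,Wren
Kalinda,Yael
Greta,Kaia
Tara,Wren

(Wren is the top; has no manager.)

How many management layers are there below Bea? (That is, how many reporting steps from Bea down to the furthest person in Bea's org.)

The longest chain under Bea runs Bea → Gus → Iris → Ulric → Zaid, which is 4 levels below Bea.

4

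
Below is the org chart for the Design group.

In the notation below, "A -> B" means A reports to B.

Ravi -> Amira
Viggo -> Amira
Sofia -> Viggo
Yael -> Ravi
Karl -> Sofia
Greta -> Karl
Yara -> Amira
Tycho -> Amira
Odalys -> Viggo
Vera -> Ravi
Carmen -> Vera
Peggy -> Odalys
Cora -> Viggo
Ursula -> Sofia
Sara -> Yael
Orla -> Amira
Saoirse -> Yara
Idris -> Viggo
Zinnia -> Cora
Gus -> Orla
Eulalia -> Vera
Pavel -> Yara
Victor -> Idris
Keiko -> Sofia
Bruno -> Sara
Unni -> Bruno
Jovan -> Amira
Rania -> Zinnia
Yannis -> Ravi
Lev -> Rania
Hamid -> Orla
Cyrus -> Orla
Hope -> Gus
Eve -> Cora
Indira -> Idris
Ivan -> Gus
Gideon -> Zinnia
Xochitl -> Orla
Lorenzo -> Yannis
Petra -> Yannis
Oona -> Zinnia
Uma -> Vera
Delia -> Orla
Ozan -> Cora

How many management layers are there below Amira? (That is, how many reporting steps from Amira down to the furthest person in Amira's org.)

5

The longest chain under Amira runs Amira → Viggo → Cora → Zinnia → Rania → Lev, which is 5 levels below Amira.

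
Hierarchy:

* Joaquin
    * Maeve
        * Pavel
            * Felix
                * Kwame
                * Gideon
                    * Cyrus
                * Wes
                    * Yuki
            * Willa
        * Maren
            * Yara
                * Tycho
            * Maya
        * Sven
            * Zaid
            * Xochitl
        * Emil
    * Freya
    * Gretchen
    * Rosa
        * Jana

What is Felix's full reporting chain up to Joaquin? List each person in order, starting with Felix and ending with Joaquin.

Felix reports to Pavel. Pavel reports to Maeve. Maeve reports to Joaquin. Joaquin is at the top.

Felix -> Pavel -> Maeve -> Joaquin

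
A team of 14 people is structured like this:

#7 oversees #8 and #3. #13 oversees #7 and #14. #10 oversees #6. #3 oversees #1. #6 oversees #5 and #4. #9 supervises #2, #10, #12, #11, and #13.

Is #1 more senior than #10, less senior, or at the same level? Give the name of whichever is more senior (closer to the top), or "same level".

#1 is 4 levels below #9; #10 is 1. #10 is higher.

#10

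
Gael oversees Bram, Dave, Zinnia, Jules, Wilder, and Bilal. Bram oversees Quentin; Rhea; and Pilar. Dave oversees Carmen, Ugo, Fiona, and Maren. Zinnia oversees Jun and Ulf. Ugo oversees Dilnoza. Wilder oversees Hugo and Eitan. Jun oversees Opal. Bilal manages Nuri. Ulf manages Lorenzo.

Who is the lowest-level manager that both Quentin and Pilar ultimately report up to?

Bram

Quentin's chain of managers is Bram, Gael. Pilar's chain of managers is Bram, Gael. The first manager that appears in both chains is Bram.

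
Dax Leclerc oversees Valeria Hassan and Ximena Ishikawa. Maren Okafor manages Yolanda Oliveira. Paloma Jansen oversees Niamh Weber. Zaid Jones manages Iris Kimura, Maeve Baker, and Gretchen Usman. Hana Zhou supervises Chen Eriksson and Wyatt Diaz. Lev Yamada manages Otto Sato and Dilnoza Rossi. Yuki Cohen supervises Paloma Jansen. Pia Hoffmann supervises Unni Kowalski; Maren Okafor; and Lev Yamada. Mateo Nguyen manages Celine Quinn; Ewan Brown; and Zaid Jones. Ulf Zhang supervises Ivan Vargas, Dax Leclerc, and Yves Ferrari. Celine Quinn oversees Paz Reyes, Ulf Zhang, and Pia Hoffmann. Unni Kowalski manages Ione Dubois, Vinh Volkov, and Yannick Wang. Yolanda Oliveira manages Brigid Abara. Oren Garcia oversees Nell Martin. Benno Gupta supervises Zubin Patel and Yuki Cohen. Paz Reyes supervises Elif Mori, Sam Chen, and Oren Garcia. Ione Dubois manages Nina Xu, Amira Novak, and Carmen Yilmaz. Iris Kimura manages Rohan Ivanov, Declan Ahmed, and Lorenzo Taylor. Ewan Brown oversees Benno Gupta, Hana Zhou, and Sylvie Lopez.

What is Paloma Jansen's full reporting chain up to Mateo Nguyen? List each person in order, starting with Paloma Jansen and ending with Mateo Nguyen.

Paloma Jansen reports to Yuki Cohen. Yuki Cohen reports to Benno Gupta. Benno Gupta reports to Ewan Brown. Ewan Brown reports to Mateo Nguyen. Mateo Nguyen is at the top.

Paloma Jansen -> Yuki Cohen -> Benno Gupta -> Ewan Brown -> Mateo Nguyen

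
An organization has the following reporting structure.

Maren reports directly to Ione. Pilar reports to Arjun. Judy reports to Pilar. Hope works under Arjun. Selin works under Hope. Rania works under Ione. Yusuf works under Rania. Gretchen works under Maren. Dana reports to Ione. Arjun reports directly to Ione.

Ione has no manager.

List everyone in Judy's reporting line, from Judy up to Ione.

Judy reports to Pilar. Pilar reports to Arjun. Arjun reports to Ione. Ione is at the top.

Judy -> Pilar -> Arjun -> Ione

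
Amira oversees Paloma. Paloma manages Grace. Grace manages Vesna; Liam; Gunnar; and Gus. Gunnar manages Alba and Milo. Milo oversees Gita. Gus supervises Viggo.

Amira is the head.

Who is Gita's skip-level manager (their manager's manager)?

Gunnar

Gita reports to Milo, and Milo reports to Gunnar. So Gita's skip-level manager is Gunnar.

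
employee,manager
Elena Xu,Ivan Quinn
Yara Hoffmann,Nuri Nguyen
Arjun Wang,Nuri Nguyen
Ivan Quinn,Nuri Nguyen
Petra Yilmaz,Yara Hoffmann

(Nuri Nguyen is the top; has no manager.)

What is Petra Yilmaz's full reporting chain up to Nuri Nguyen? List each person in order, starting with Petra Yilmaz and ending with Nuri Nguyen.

Petra Yilmaz reports to Yara Hoffmann. Yara Hoffmann reports to Nuri Nguyen. Nuri Nguyen is at the top.

Petra Yilmaz -> Yara Hoffmann -> Nuri Nguyen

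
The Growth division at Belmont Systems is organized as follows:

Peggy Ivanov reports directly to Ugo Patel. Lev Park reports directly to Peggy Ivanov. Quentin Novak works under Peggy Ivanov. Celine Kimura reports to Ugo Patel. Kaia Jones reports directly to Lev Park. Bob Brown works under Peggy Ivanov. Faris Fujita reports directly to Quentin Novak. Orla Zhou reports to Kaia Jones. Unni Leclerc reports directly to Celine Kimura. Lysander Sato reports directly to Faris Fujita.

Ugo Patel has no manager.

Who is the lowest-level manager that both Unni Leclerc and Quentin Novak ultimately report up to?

Ugo Patel

Unni Leclerc's chain of managers is Celine Kimura, Ugo Patel. Quentin Novak's chain of managers is Peggy Ivanov, Ugo Patel. The first manager that appears in both chains is Ugo Patel.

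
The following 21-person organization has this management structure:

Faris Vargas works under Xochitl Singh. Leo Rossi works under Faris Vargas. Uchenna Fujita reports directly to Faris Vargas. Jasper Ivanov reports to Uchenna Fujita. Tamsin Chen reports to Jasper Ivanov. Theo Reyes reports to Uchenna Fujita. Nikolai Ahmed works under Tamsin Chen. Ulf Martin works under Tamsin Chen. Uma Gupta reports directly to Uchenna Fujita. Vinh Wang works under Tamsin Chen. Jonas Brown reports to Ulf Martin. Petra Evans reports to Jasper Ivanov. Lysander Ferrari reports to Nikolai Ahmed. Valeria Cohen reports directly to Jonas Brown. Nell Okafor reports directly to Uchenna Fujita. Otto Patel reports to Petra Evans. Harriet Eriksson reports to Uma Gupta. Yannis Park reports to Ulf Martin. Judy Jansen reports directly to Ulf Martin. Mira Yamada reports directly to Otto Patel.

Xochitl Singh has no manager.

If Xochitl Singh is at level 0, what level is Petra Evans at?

Chain from Petra Evans up to Xochitl Singh: Petra Evans → Jasper Ivanov → Uchenna Fujita → Faris Vargas → Xochitl Singh. That is 4 steps up, so Petra Evans is 4 levels below Xochitl Singh.

4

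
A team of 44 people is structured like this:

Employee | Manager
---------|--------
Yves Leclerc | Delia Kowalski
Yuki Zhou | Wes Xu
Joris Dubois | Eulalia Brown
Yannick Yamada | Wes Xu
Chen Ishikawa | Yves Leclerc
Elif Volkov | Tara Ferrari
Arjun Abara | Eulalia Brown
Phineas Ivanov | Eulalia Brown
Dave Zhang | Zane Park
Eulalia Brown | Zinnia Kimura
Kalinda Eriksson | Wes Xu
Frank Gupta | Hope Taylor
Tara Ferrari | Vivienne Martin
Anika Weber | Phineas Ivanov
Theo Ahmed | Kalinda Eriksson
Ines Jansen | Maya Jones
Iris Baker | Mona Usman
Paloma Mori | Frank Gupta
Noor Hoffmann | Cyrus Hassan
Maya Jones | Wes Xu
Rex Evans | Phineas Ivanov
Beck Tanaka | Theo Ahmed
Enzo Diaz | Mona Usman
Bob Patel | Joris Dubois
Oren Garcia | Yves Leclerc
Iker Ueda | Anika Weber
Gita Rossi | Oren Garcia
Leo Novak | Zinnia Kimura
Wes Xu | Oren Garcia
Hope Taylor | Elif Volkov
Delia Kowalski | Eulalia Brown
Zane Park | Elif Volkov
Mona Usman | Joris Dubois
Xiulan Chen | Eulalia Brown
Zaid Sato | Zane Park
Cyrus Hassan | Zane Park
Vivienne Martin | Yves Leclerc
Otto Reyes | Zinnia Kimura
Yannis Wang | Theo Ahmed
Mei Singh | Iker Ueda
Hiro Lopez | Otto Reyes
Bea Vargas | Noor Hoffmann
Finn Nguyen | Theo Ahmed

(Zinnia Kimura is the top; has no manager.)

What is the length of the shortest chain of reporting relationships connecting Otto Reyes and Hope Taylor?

Otto Reyes is 1 level below Zinnia Kimura, and Hope Taylor is 7 levels below Zinnia Kimura (their lowest common manager). The shortest path runs up from Otto Reyes to Zinnia Kimura and back down to Hope Taylor: 1 + 7 = 8 links.

8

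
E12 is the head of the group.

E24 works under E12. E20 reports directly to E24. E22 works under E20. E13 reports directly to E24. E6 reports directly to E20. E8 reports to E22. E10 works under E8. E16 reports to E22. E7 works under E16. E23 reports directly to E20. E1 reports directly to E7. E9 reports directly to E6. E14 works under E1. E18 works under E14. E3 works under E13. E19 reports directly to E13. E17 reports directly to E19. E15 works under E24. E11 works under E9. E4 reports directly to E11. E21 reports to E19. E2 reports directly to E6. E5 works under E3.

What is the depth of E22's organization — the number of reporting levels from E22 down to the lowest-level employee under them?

The longest chain under E22 runs E22 → E16 → E7 → E1 → E14 → E18, which is 5 levels below E22.

5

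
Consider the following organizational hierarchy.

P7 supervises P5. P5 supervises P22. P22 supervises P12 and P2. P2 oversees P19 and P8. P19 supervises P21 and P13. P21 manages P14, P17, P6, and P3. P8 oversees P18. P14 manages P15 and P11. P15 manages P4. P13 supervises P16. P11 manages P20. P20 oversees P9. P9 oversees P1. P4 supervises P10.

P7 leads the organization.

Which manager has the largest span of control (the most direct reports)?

P21

Direct-report counts: P7 has 1; P5 has 1; P22 has 2; P2 has 2; P8 has 1; P19 has 2; P13 has 1; P21 has 4; P14 has 2; P11 has 1; P20 has 1; P9 has 1; P15 has 1; P4 has 1. The largest is 4, held by P21.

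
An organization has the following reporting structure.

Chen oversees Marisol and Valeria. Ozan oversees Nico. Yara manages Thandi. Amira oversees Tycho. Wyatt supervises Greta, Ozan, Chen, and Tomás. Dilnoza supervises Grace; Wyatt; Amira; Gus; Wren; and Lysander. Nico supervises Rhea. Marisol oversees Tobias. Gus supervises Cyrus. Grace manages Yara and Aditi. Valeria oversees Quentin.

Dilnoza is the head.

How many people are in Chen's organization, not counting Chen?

4

Chen directly manages Marisol, Valeria. Under Marisol: Tobias (1). Under Valeria: Quentin (1). So Chen's organization is 2 direct reports plus everyone under them: 2 + 2 = 4.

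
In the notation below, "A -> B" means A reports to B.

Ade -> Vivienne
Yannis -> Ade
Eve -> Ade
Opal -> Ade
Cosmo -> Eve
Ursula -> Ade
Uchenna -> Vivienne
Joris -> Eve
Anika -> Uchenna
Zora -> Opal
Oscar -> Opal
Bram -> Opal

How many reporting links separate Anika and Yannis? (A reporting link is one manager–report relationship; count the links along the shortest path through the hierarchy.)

Anika is 2 levels below Vivienne, and Yannis is 2 levels below Vivienne (their lowest common manager). The shortest path runs up from Anika to Vivienne and back down to Yannis: 2 + 2 = 4 links.

4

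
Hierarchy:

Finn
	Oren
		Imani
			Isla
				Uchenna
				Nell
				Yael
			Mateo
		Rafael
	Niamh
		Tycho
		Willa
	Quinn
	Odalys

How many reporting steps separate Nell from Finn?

Chain from Nell up to Finn: Nell → Isla → Imani → Oren → Finn. That is 4 steps up, so Nell is 4 levels below Finn.

4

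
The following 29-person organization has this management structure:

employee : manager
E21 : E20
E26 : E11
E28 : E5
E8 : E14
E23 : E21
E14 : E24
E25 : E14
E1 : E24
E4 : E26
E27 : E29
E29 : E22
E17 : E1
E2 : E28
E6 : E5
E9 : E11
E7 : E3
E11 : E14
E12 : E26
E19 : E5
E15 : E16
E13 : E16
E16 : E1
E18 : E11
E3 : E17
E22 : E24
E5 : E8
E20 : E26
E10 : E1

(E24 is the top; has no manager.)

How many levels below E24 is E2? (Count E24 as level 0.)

5

Chain from E2 up to E24: E2 → E28 → E5 → E8 → E14 → E24. That is 5 steps up, so E2 is 5 levels below E24.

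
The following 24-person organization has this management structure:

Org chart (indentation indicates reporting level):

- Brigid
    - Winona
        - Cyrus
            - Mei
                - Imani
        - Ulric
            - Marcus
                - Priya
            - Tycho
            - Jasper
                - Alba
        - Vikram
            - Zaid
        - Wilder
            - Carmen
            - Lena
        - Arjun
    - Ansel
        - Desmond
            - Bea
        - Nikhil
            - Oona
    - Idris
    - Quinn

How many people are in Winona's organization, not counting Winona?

Winona directly manages Cyrus, Ulric, Vikram, Wilder, Arjun. Under Cyrus: Mei, Imani (2). Under Ulric: Jasper, Alba, Tycho, Marcus, Priya (5). Under Vikram: Zaid (1). Under Wilder: Lena, Carmen (2). Arjun has no reports. So Winona's organization is 5 direct reports plus everyone under them: 3 + 6 + 2 + 3 + 1 = 15.

15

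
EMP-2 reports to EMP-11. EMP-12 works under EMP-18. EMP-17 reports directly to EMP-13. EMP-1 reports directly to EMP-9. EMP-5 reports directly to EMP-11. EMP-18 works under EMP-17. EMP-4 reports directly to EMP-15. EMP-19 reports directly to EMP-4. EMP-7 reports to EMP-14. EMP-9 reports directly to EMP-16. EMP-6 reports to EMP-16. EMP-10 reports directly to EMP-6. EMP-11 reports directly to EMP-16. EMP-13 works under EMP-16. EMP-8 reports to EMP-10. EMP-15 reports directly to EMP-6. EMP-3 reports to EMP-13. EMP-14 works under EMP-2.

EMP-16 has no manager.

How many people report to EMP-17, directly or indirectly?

EMP-17 directly manages EMP-18. Under EMP-18: EMP-12 (1). That's 2 in total.

2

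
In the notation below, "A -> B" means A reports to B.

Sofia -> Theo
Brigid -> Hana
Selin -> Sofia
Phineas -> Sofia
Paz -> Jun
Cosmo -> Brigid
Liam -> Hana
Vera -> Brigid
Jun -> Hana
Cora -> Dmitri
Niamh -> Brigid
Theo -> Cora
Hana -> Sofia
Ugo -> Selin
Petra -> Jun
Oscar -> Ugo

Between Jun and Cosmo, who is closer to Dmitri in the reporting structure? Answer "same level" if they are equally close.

Jun is 5 levels below Dmitri; Cosmo is 6. Jun is higher.

Jun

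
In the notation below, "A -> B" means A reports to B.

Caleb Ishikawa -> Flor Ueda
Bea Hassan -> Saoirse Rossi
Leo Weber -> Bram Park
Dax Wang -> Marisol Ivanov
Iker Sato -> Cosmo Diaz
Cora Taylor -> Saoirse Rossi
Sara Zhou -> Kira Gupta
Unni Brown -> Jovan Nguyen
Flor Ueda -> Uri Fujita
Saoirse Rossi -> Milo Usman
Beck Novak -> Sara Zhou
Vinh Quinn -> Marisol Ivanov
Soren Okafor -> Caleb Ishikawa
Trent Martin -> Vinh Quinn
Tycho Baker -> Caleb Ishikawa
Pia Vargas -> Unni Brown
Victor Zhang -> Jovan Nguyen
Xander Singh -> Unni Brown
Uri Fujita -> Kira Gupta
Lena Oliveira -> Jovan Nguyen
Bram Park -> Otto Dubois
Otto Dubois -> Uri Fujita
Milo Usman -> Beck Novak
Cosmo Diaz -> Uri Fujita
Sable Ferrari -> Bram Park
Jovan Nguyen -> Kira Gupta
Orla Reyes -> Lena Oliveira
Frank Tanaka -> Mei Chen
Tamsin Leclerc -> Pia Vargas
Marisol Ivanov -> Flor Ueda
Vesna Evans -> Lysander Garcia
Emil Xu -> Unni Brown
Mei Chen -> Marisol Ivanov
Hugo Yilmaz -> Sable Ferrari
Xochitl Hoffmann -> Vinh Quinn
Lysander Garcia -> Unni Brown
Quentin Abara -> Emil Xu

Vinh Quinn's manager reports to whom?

Flor Ueda

Vinh Quinn reports to Marisol Ivanov, and Marisol Ivanov reports to Flor Ueda. So Vinh Quinn's skip-level manager is Flor Ueda.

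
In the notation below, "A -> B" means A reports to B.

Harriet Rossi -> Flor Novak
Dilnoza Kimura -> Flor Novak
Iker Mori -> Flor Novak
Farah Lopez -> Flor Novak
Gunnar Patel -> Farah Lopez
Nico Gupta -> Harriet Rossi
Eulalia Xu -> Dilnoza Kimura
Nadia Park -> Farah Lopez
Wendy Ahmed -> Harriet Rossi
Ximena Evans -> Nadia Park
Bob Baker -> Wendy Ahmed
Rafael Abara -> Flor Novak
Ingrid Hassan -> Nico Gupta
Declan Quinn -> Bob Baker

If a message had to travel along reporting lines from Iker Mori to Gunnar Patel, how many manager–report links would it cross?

3

Iker Mori is 1 level below Flor Novak, and Gunnar Patel is 2 levels below Flor Novak (their lowest common manager). The shortest path runs up from Iker Mori to Flor Novak and back down to Gunnar Patel: 1 + 2 = 3 links.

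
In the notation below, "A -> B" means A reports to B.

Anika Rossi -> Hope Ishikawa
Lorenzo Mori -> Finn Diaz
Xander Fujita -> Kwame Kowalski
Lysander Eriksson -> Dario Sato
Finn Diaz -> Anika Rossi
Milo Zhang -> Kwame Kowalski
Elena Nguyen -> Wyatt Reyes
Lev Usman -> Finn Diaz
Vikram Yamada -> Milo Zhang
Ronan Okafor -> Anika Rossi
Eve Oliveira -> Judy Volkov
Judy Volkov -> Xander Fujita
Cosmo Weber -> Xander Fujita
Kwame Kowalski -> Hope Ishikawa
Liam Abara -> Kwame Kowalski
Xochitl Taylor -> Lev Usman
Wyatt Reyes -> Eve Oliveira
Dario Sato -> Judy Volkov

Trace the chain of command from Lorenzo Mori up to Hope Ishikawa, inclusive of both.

Lorenzo Mori reports to Finn Diaz. Finn Diaz reports to Anika Rossi. Anika Rossi reports to Hope Ishikawa. Hope Ishikawa is at the top.

Lorenzo Mori -> Finn Diaz -> Anika Rossi -> Hope Ishikawa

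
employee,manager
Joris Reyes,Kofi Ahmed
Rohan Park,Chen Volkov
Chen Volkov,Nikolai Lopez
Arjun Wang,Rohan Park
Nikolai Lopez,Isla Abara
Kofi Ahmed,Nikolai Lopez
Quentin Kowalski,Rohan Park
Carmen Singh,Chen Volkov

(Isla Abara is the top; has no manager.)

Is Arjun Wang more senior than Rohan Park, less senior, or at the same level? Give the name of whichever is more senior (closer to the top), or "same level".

Arjun Wang is 4 levels below Isla Abara; Rohan Park is 3. Rohan Park is higher.

Rohan Park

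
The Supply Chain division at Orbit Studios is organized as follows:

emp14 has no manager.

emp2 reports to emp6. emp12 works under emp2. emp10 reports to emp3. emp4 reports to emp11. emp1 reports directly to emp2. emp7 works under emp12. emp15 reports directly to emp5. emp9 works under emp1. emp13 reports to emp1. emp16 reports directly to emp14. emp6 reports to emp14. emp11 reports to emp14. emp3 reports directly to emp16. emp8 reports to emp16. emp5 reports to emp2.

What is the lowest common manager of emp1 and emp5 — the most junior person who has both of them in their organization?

emp2

emp1's chain of managers is emp2, emp6, emp14. emp5's chain of managers is emp2, emp6, emp14. The first manager that appears in both chains is emp2.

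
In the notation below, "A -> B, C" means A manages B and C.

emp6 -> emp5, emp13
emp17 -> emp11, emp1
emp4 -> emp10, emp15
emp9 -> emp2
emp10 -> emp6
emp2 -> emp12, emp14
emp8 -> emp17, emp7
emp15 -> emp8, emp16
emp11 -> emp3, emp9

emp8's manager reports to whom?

emp8 reports to emp15, and emp15 reports to emp4. So emp8's skip-level manager is emp4.

emp4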